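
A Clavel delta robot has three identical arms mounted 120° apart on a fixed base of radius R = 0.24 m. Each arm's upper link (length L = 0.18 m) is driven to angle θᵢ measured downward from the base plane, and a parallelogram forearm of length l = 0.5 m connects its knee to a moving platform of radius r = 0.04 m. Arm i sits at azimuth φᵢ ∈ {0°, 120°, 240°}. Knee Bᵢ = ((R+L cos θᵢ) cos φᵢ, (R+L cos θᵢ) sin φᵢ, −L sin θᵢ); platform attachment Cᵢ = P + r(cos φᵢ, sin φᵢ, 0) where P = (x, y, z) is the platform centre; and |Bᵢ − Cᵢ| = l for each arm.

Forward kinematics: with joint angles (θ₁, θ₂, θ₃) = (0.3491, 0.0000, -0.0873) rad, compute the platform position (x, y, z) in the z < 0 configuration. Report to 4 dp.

(-0.0460, -0.0079, -0.3401)

O1 = (0.3691·cos0.0°, 0.3691·sin0.0°, -0.0616) = (0.3691, 0.0000, -0.0616)
O2 = (0.3800·cos120.0°, 0.3800·sin120.0°, 0.0000) = (-0.1900, 0.3291, 0.0000)
φ3=240.0°: virtual centre (-0.1897, -0.3285, 0.0157), radius l
|O₂|²−|O₁|² = 0.0043;  |O₃|²−|O₁|² = 0.0041
[-1.1183 0.6582 0.1231]·P = 0.0043;  [-1.1176 -0.6570 0.1545]·P = 0.0041
det = 1.4703;  x = -0.0038+0.1242z,  y = 0.0002+0.0239z
into |P−O₁|² = l²: 1.0160z² + 0.0305z + -0.1072 = 0;  Δ = 0.4364;  z = -0.3401 or 0.3101 → z<0 root = -0.3401
x = -0.0460, y = -0.0079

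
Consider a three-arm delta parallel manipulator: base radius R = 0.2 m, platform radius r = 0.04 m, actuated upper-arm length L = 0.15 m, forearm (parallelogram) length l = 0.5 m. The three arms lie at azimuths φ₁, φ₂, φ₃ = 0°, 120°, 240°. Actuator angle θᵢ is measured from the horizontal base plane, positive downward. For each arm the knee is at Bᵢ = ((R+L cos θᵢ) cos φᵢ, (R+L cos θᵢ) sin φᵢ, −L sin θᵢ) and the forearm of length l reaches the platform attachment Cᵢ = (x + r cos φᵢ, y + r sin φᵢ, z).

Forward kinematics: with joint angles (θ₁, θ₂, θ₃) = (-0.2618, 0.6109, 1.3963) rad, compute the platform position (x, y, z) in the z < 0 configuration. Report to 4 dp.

(0.1991, 0.1276, -0.4329)

arm 1 at φ=0.0°: e+L cos θ1 = 0.3049;  S1 = (0.3049, 0.0000, 0.0388)
φ2=120.0°: virtual centre (-0.1414, 0.2450, -0.0860), radius l
φ3=240.0°: virtual centre (-0.0930, -0.1611, -0.1477), radius l
|S₂|²−|S₁|² = -0.0070;  |S₃|²−|S₁|² = -0.0380
linear system: -0.8926x+0.4899y = -0.0070−-0.2497z; -0.7958x+-0.3222y = -0.0380−-0.3731z
Cramer: x(z) = 0.0309-0.3886z;  y(z) = 0.0418-0.1982z
sphere 1 gives Az²+Bz+C=0 with A=1.1903, B=0.1187, C=-0.1716;  B²−4AC=0.8313;  roots -0.4329, 0.3331;  negative root z = -0.4329
x = 0.1991, y = 0.1276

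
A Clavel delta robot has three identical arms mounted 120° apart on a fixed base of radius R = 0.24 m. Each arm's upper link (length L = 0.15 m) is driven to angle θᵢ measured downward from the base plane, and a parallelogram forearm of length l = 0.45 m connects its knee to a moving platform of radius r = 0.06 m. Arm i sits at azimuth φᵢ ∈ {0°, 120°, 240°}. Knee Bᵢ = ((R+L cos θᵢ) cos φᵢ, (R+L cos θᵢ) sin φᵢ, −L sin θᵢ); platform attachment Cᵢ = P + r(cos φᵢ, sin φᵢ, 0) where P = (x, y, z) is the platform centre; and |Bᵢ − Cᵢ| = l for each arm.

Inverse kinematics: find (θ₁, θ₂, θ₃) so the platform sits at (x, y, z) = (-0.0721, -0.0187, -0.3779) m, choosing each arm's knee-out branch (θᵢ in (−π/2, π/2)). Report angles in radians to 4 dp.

rotate P by −φ1: (-0.0721, -0.0187, -0.3779)
  e−x'=0.2521;  (l²−L²−(e−x')²−y'²−z²)/2L = -0.0890
  θ1 = atan2(B,A) + arccos(C/0.4543) = 0.7856
arm 2 (φ=120.0°): x'=0.0199, y'=0.0718
  A cos θ + B sin θ = C:  0.1601·cos θ + -0.3779·sin θ = 0.0213
  θ2 = atan2(B,A) + arccos(C/0.4104) = 0.3489
φ3=240.0° → target in arm frame (0.0522, -0.0531)
  A cos θ + B sin θ = C:  0.1278·cos θ + -0.3779·sin θ = 0.0602
  γ=atan2(-0.3779,0.1278)=-1.2448;  ψ=arccos(0.1508)=1.4194;  θ3=γ+ψ≈0.1746

θ₁ = 0.7856, θ₂ = 0.3489, θ₃ = 0.1746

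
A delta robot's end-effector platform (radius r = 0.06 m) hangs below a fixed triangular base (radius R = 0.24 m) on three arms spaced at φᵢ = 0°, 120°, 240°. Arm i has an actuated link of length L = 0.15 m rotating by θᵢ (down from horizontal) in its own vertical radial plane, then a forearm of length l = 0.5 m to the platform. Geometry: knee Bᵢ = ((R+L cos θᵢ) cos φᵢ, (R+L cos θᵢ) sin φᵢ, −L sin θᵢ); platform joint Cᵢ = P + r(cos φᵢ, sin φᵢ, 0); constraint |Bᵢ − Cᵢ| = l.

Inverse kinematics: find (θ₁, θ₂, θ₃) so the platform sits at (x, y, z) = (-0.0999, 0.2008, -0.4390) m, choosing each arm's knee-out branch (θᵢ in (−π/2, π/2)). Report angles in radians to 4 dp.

φ1=0.0° → target in arm frame (-0.0999, 0.2008)
  e−x'=0.2799;  (l²−L²−(e−x')²−y'²−z²)/2L = -0.2796
  √(A²+B²)=0.5206;  θ1 = -1.0032+2.1378 ≈ 1.1346
φ2=120.0° → target in arm frame (0.2238, -0.0139)
  A=-0.0438, B=-0.4390, C=(l²−L²−A²−y'²−z²)/(2L)=0.1089
  γ=atan2(-0.4390,-0.0438)=-1.6703;  ψ=arccos(0.2468)=1.3214;  θ2=γ+ψ≈-0.3489
φ3=240.0° → target in arm frame (-0.1239, -0.1869)
  A=0.3039, B=-0.4390, C=(l²−L²−A²−y'²−z²)/(2L)=-0.3085
  θ3 = atan2(B,A) + arccos(C/0.5340) = 1.2215

θ₁ = 1.1346, θ₂ = -0.3489, θ₃ = 1.2215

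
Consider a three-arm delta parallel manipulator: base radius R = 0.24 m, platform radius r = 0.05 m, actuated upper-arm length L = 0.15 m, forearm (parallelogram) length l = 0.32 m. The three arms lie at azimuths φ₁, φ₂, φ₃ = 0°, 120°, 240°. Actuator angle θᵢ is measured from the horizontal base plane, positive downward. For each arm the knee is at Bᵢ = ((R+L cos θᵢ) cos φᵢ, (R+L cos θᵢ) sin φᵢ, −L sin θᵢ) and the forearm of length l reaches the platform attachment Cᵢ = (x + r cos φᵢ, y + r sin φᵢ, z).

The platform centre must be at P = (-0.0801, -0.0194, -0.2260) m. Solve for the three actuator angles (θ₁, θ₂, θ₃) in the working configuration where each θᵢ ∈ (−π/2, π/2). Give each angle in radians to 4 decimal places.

arm 1 (φ=0.0°): x'=-0.0801, y'=-0.0194
  A=0.2701, B=-0.2260, C=(l²−L²−A²−y'²−z²)/(2L)=-0.1484
  √(A²+B²)=0.3522;  θ1 = -0.6967+2.0056 ≈ 1.3089
arm 2 (φ=120.0°): x'=0.0232, y'=0.0791
  A=0.1668, B=-0.2260, C=(l²−L²−A²−y'²−z²)/(2L)=-0.0174
  γ=atan2(-0.2260,0.1668)=-0.9351;  ψ=arccos(-0.0621)=1.6330;  θ2=γ+ψ≈0.6978
rotate P by −φ3: (0.0569, -0.0597, -0.2260)
  A=0.1331, B=-0.2260, C=(l²−L²−A²−y'²−z²)/(2L)=0.0251
  γ=atan2(-0.2260,0.1331)=-1.0384;  ψ=arccos(0.0958)=1.4749;  θ3=γ+ψ≈0.4365

θ₁ = 1.3089, θ₂ = 0.6978, θ₃ = 0.4365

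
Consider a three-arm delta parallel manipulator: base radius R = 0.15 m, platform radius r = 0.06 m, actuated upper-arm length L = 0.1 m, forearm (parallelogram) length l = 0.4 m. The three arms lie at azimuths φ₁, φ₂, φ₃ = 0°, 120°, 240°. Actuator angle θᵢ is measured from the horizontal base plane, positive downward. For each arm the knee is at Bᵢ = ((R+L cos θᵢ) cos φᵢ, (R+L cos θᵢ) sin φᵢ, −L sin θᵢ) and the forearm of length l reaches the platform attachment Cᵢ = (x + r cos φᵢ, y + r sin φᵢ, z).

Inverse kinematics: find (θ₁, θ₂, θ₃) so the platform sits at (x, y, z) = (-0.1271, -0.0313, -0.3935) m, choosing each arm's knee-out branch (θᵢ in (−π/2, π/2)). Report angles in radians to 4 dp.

θ₁ = 1.1342, θ₂ = 0.4359, θ₃ = 0.1741

arm 1 (φ=0.0°): x'=-0.1271, y'=-0.0313
  A cos θ + B sin θ = C:  0.2171·cos θ + -0.3935·sin θ = -0.2648
  √(A²+B²)=0.4494;  θ1 = -1.0666+2.2008 ≈ 1.1342
arm 2 (φ=120.0°): x'=0.0364, y'=0.1257
  A=0.0536, B=-0.3935, C=(l²−L²−A²−y'²−z²)/(2L)=-0.1176
  γ=atan2(-0.3935,0.0536)=-1.4355;  ψ=arccos(-0.2961)=1.8714;  θ2=γ+ψ≈0.4359
rotate P by −φ3: (0.0907, -0.0944, -0.3935)
  A=-0.0007, B=-0.3935, C=(l²−L²−A²−y'²−z²)/(2L)=-0.0688
  θ3 = atan2(B,A) + arccos(C/0.3935) = 0.1741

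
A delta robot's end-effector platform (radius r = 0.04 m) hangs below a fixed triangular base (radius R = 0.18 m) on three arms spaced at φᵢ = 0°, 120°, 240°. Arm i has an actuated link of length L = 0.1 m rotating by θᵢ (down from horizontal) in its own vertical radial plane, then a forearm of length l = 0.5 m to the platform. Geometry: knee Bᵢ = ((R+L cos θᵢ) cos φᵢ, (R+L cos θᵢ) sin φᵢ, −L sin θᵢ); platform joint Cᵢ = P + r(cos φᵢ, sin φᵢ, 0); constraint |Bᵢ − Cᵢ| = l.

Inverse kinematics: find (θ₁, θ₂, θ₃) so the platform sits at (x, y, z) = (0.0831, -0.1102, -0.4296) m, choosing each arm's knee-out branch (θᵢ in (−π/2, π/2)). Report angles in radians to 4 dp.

θ₁ = -0.3488, θ₂ = 0.7852, θ₃ = -0.1745

arm 1 (φ=0.0°): x'=0.0831, y'=-0.1102
  e−x'=0.0569;  (l²−L²−(e−x')²−y'²−z²)/2L = 0.2003
  γ=atan2(-0.4296,0.0569)=-1.4391;  ψ=arccos(0.4622)=1.0903;  θ1=γ+ψ≈-0.3488
φ2=120.0° → target in arm frame (-0.1370, -0.0169)
  e−x'=0.2770;  (l²−L²−(e−x')²−y'²−z²)/2L = -0.1078
  γ=atan2(-0.4296,0.2770)=-0.9981;  ψ=arccos(-0.2109)=1.7833;  θ2=γ+ψ≈0.7852
arm 3 (φ=240.0°): x'=0.0539, y'=0.1271
  A cos θ + B sin θ = C:  0.0861·cos θ + -0.4296·sin θ = 0.1594
  θ3 = atan2(B,A) + arccos(C/0.4381) = -0.1745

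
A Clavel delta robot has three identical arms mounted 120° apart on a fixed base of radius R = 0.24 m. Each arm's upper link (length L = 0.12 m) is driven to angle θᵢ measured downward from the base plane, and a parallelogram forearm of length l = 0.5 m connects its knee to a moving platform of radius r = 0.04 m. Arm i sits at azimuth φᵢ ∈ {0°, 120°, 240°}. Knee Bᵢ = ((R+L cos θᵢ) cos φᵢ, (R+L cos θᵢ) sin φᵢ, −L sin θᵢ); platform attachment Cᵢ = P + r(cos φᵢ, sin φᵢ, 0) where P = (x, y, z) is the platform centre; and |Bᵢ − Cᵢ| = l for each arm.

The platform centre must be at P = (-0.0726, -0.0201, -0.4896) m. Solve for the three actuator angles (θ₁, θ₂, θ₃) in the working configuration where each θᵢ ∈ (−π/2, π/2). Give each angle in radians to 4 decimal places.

θ₁ = 1.1343, θ₂ = 0.6981, θ₃ = 0.5232

rotate P by −φ1: (-0.0726, -0.0201, -0.4896)
  A=0.2726, B=-0.4896, C=(l²−L²−A²−y'²−z²)/(2L)=-0.3284
  θ1 = atan2(B,A) + arccos(C/0.5604) = 1.1343
φ2=120.0° → target in arm frame (0.0189, 0.0729)
  A=0.1811, B=-0.4896, C=(l²−L²−A²−y'²−z²)/(2L)=-0.1759
  √(A²+B²)=0.5220;  θ2 = -1.2165+1.9146 ≈ 0.6981
arm 3 (φ=240.0°): x'=0.0537, y'=-0.0528
  A cos θ + B sin θ = C:  0.1463·cos θ + -0.4896·sin θ = -0.1179
  γ=atan2(-0.4896,0.1463)=-1.2804;  ψ=arccos(-0.2308)=1.8037;  θ3=γ+ψ≈0.5232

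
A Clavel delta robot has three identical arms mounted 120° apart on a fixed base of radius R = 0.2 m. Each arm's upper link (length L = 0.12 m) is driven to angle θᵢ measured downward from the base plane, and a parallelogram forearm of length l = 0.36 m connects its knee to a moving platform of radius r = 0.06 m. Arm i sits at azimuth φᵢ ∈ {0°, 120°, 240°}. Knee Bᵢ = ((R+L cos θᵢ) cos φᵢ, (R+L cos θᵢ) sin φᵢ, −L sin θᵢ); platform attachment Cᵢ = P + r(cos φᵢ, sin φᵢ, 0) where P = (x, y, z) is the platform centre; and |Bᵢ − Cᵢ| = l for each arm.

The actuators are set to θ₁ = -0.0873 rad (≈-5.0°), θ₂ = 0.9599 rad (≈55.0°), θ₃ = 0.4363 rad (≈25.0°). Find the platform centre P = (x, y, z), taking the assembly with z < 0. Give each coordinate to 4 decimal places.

S1 = (0.2595·cos0.0°, 0.2595·sin0.0°, 0.0105) = (0.2595, 0.0000, 0.0105)
arm 2 at φ=120.0°: e+L cos θ2 = 0.2088;  S2 = (-0.1044, 0.1809, -0.0983)
φ3=240.0°: virtual centre (-0.1244, -0.2154, -0.0507), radius l
eliminate P² terms by subtracting sphere 1 from 2 and 3
linear system: -0.7279x+0.3617y = -0.0142−-0.2175z; -0.7678x+-0.4309y = -0.0030−-0.1223z
Cramer: x(z) = 0.0122-0.2333z;  y(z) = -0.0147+0.1318z
sphere 1 gives Az²+Bz+C=0 with A=1.0718, B=0.0906, C=-0.0681;  B²−4AC=0.3001;  roots -0.2978, 0.2133;  negative root z = -0.2978
x = 0.0817, y = -0.0540

(0.0817, -0.0540, -0.2978)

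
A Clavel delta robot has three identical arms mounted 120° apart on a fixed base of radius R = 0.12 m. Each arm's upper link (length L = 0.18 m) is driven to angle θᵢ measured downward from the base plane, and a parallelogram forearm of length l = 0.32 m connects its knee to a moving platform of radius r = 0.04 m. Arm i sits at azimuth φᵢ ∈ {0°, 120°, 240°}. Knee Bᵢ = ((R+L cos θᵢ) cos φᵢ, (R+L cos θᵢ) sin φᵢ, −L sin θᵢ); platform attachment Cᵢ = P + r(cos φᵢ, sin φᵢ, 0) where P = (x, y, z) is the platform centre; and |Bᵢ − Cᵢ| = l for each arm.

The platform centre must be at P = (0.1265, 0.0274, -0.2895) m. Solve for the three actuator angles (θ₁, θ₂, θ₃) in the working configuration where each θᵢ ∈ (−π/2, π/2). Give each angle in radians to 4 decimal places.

θ₁ = -0.0002, θ₂ = 0.7856, θ₃ = 0.9598

arm 1 (φ=0.0°): x'=0.1265, y'=0.0274
  e−x'=-0.0465;  (l²−L²−(e−x')²−y'²−z²)/2L = -0.0465
  θ1 = atan2(B,A) + arccos(C/0.2932) = -0.0002
arm 2 (φ=120.0°): x'=-0.0395, y'=-0.1233
  e−x'=0.1195;  (l²−L²−(e−x')²−y'²−z²)/2L = -0.1202
  θ2 = atan2(B,A) + arccos(C/0.3132) = 0.7856
arm 3 (φ=240.0°): x'=-0.0870, y'=0.0959
  A cos θ + B sin θ = C:  0.1670·cos θ + -0.2895·sin θ = -0.1413
  θ3 = atan2(B,A) + arccos(C/0.3342) = 0.9598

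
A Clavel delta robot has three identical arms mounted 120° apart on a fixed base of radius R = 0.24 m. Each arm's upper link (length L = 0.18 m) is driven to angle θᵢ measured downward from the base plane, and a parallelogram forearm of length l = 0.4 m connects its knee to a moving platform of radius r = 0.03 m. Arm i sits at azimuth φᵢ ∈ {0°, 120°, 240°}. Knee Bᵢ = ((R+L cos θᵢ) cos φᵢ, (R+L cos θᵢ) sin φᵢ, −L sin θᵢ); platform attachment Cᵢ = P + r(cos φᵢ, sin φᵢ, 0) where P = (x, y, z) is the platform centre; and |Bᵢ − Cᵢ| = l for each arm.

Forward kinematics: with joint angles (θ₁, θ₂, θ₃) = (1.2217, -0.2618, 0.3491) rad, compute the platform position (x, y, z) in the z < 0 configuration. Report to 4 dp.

arm 1 at φ=0.0°: e+L cos θ1 = 0.2716;  O1 = (0.2716, 0.0000, -0.1691)
φ2=120.0°: virtual centre (-0.1919, 0.3324, 0.0466), radius l
O3 = (0.3791·cos240.0°, 0.3791·sin240.0°, -0.0616) = (-0.1896, -0.3283, -0.0616)
|O₂|²−|O₁|² = 0.0472;  |O₃|²−|O₁|² = 0.0452
[-0.9270 0.6649 0.4315]·P = 0.0472;  [-0.9223 -0.6567 0.2151]·P = 0.0452
Cramer: x(z) = -0.0499+0.3489z;  y(z) = 0.0013-0.1624z
into |P−O₁|² = l²: 1.1481z² + 0.1135z + -0.0280 = 0;  Δ = 0.1416;  z = -0.2133 or 0.1144 → z<0 root = -0.2133
x = -0.1244, y = 0.0360

(-0.1244, 0.0360, -0.2133)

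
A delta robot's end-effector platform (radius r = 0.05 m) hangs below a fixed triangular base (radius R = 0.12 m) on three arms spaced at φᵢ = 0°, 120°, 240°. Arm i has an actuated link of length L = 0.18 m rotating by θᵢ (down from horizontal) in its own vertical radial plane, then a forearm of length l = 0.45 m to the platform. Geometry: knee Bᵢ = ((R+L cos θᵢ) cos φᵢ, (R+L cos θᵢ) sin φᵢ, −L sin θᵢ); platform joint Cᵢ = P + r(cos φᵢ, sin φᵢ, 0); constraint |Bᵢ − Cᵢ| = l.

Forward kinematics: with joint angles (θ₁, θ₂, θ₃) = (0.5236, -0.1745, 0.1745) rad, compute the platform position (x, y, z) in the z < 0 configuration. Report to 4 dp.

φ1=0.0°: virtual centre (0.2259, 0.0000, -0.0900), radius l
arm 2 at φ=120.0°: e+L cos θ2 = 0.2473;  centre 2 = (-0.1236, 0.2141, 0.0313)
centre 3 = (0.2473·cos240.0°, 0.2473·sin240.0°, -0.0313) = (-0.1236, -0.2141, -0.0313)
eliminate P² terms by subtracting sphere 1 from 2 and 3
linear system: -0.6990x+0.4283y = 0.0030−0.2425z; -0.6990x+-0.4283y = 0.0030−0.1175z
det = 0.5988;  x = -0.0043+0.2575z,  y = 0.0000+-0.1459z
sphere 1 gives Az²+Bz+C=0 with A=1.0876, B=0.0615, C=-0.1414;  B²−4AC=0.6190;  roots -0.3900, 0.3334;  negative root z = -0.3900
x = -0.1047, y = 0.0569

(-0.1047, 0.0569, -0.3900)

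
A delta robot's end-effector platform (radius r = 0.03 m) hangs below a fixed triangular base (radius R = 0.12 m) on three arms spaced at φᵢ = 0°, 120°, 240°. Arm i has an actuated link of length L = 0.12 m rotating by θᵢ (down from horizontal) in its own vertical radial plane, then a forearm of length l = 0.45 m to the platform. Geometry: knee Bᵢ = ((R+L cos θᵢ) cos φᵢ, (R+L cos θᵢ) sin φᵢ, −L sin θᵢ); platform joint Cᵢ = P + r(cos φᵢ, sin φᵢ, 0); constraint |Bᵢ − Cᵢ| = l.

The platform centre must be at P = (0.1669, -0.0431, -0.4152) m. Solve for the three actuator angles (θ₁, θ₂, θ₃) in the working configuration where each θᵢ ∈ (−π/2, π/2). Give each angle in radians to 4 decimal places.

θ₁ = -0.2615, θ₂ = 0.8729, θ₃ = 0.6110

rotate P by −φ1: (0.1669, -0.0431, -0.4152)
  A cos θ + B sin θ = C:  -0.0769·cos θ + -0.4152·sin θ = 0.0331
  γ=atan2(-0.4152,-0.0769)=-1.7539;  ψ=arccos(0.0783)=1.4924;  θ1=γ+ψ≈-0.2615
arm 2 (φ=120.0°): x'=-0.1208, y'=-0.1230
  A cos θ + B sin θ = C:  0.2108·cos θ + -0.4152·sin θ = -0.1827
  √(A²+B²)=0.4656;  θ2 = -1.1010+1.9740 ≈ 0.8729
arm 3 (φ=240.0°): x'=-0.0461, y'=0.1661
  e−x'=0.1361;  (l²−L²−(e−x')²−y'²−z²)/2L = -0.1267
  θ3 = atan2(B,A) + arccos(C/0.4369) = 0.6110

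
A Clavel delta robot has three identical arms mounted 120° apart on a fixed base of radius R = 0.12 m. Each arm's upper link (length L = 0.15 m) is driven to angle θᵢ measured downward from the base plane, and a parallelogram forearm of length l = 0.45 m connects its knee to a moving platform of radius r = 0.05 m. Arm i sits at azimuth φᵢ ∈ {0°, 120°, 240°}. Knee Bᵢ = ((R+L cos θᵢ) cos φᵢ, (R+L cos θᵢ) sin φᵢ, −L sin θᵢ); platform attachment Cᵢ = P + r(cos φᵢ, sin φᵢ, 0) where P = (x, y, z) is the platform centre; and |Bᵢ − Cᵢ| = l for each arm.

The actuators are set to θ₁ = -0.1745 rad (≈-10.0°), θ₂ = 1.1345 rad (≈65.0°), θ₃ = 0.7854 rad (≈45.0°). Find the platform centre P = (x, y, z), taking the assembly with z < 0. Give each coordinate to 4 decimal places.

O1 = (0.2177·cos0.0°, 0.2177·sin0.0°, 0.0260) = (0.2177, 0.0000, 0.0260)
arm 2 at φ=120.0°: ρ2 = 0.1334;  O2 = (-0.0667, 0.1155, -0.1359)
O3 = (0.1761·cos240.0°, 0.1761·sin240.0°, -0.1061) = (-0.0880, -0.1525, -0.1061)
subtract pairs → two planes through P
linear system: -0.5688x+0.2310y = -0.0118−-0.3240z; -0.6115x+-0.3050y = -0.0058−-0.2642z
Cramer: x(z) = 0.0157-0.5078z;  y(z) = -0.0124+0.1519z
sphere 1 gives Az²+Bz+C=0 with A=1.2810, B=0.1493, C=-0.1609;  B²−4AC=0.8466;  roots -0.4174, 0.3008;  negative root z = -0.4174
x = 0.2277, y = -0.0758

(0.2277, -0.0758, -0.4174)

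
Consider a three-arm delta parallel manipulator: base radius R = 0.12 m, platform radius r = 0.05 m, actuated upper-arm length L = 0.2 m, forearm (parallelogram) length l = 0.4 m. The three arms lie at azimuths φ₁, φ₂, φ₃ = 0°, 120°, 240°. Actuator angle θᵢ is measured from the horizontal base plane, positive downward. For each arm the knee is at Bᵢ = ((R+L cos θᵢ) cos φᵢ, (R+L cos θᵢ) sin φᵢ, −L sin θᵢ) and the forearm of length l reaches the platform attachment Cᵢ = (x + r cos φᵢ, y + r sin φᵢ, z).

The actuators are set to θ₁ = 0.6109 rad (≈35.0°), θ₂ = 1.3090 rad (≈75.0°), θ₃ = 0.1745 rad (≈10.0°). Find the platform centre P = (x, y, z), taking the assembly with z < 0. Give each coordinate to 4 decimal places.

(0.0501, -0.2246, -0.3900)

S1 = (0.2338·cos0.0°, 0.2338·sin0.0°, -0.1147) = (0.2338, 0.0000, -0.1147)
S2 = (0.1218·cos120.0°, 0.1218·sin120.0°, -0.1932) = (-0.0609, 0.1055, -0.1932)
S3 = (0.2670·cos240.0°, 0.2670·sin240.0°, -0.0347) = (-0.1335, -0.2312, -0.0347)
subtract pairs → two planes through P
linear system: -0.5894x+0.2109y = -0.0157−-0.1569z; -0.7346x+-0.4624y = 0.0046−0.1600z
Cramer: x(z) = 0.0147-0.0908z;  y(z) = -0.0334+0.4903z
sphere 1 gives Az²+Bz+C=0 with A=1.2486, B=0.2365, C=-0.0977;  B²−4AC=0.5439;  roots -0.3900, 0.2006;  negative root z = -0.3900
x = 0.0501, y = -0.2246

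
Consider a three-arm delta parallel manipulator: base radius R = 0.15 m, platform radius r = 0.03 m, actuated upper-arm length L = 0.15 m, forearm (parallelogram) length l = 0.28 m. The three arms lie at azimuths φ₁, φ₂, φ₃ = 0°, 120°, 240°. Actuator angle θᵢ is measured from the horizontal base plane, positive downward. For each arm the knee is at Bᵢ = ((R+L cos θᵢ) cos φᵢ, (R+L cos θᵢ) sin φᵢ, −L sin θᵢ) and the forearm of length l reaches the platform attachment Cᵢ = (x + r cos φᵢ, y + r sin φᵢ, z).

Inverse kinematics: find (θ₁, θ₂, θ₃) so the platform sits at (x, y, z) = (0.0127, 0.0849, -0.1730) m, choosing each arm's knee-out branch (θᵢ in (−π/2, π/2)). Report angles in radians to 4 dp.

rotate P by −φ1: (0.0127, 0.0849, -0.1730)
  e−x'=0.1073;  (l²−L²−(e−x')²−y'²−z²)/2L = 0.0242
  θ1 = atan2(B,A) + arccos(C/0.2036) = 0.4362
arm 2 (φ=120.0°): x'=0.0672, y'=-0.0534
  e−x'=0.0528;  (l²−L²−(e−x')²−y'²−z²)/2L = 0.0677
  θ2 = atan2(B,A) + arccos(C/0.1809) = -0.0875
arm 3 (φ=240.0°): x'=-0.0799, y'=-0.0315
  A=0.1999, B=-0.1730, C=(l²−L²−A²−y'²−z²)/(2L)=-0.0499
  θ3 = atan2(B,A) + arccos(C/0.2643) = 1.0472

θ₁ = 0.4362, θ₂ = -0.0875, θ₃ = 1.0472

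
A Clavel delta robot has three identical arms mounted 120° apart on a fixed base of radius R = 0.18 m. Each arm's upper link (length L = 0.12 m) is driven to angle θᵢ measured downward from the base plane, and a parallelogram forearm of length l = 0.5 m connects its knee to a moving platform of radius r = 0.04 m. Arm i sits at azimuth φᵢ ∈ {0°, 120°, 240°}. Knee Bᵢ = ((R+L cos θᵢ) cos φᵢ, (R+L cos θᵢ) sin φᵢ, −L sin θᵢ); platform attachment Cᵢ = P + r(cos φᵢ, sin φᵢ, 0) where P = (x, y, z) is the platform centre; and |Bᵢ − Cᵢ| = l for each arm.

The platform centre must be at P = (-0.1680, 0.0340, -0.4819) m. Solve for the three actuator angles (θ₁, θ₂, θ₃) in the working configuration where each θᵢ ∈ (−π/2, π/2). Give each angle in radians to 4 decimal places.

θ₁ = 1.3096, θ₂ = 0.1748, θ₃ = 0.4367

arm 1 (φ=0.0°): x'=-0.1680, y'=0.0340
  A=0.3080, B=-0.4819, C=(l²−L²−A²−y'²−z²)/(2L)=-0.3860
  θ1 = atan2(B,A) + arccos(C/0.5719) = 1.3096
φ2=120.0° → target in arm frame (0.1134, 0.1285)
  A cos θ + B sin θ = C:  0.0266·cos θ + -0.4819·sin θ = -0.0577
  √(A²+B²)=0.4826;  θ2 = -1.5157+1.6906 ≈ 0.1748
arm 3 (φ=240.0°): x'=0.0546, y'=-0.1625
  e−x'=0.0854;  (l²−L²−(e−x')²−y'²−z²)/2L = -0.1264
  √(A²+B²)=0.4894;  θ3 = -1.3953+1.8320 ≈ 0.4367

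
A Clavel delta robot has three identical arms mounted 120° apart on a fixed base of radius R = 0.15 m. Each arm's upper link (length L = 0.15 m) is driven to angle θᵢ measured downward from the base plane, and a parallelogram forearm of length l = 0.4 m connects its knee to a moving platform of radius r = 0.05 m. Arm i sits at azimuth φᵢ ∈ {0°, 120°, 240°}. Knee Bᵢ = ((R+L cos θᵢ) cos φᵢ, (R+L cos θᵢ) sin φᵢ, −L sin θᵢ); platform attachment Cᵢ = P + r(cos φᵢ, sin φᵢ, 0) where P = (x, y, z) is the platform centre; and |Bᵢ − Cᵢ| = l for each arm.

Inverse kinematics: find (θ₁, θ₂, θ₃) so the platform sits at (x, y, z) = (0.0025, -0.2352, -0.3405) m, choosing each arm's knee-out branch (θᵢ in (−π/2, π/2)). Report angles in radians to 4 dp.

φ1=0.0° → target in arm frame (0.0025, -0.2352)
  A=0.0975, B=-0.3405, C=(l²−L²−A²−y'²−z²)/(2L)=-0.1442
  θ1 = atan2(B,A) + arccos(C/0.3542) = 0.6983
arm 2 (φ=120.0°): x'=-0.2049, y'=0.1154
  A cos θ + B sin θ = C:  0.3049·cos θ + -0.3405·sin θ = -0.2825
  γ=atan2(-0.3405,0.3049)=-0.8404;  ψ=arccos(-0.6181)=2.2371;  θ2=γ+ψ≈1.3966
rotate P by −φ3: (0.2024, 0.1198, -0.3405)
  A=-0.1024, B=-0.3405, C=(l²−L²−A²−y'²−z²)/(2L)=-0.0109
  γ=atan2(-0.3405,-0.1024)=-1.8630;  ψ=arccos(-0.0307)=1.6015;  θ3=γ+ψ≈-0.2615

θ₁ = 0.6983, θ₂ = 1.3966, θ₃ = -0.2615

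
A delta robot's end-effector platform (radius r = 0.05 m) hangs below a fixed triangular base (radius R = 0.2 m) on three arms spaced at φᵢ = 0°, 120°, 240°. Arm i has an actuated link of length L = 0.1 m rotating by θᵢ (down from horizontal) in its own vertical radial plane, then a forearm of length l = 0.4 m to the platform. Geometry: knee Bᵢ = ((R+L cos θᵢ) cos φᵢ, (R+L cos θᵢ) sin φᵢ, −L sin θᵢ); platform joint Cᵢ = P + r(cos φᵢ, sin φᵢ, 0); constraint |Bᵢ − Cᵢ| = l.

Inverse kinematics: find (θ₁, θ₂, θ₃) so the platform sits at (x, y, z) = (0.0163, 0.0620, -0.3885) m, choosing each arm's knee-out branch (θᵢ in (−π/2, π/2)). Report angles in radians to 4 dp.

arm 1 (φ=0.0°): x'=0.0163, y'=0.0620
  A cos θ + B sin θ = C:  0.1337·cos θ + -0.3885·sin θ = -0.1133
  √(A²+B²)=0.4109;  θ1 = -1.2393+1.8501 ≈ 0.6107
φ2=120.0° → target in arm frame (0.0455, -0.0451)
  A=0.1045, B=-0.3885, C=(l²−L²−A²−y'²−z²)/(2L)=-0.0694
  γ=atan2(-0.3885,0.1045)=-1.3081;  ψ=arccos(-0.1725)=1.7442;  θ2=γ+ψ≈0.4360
φ3=240.0° → target in arm frame (-0.0618, -0.0169)
  A cos θ + B sin θ = C:  0.2118·cos θ + -0.3885·sin θ = -0.2305
  θ3 = atan2(B,A) + arccos(C/0.4425) = 1.0471

θ₁ = 0.6107, θ₂ = 0.4360, θ₃ = 1.0471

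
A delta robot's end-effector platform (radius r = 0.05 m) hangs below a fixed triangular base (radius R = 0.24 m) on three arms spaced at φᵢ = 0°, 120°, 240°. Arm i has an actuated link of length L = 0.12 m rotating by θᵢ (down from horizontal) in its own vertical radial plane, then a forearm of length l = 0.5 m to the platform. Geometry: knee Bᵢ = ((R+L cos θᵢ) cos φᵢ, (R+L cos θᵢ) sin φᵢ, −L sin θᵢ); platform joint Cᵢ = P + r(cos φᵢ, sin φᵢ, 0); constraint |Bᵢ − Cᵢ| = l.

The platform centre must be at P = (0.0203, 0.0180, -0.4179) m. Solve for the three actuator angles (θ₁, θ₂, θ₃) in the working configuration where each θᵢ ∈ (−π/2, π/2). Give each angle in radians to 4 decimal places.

rotate P by −φ1: (0.0203, 0.0180, -0.4179)
  e−x'=0.1697;  (l²−L²−(e−x')²−y'²−z²)/2L = 0.1327
  θ1 = atan2(B,A) + arccos(C/0.4510) = 0.0872
rotate P by −φ2: (0.0054, -0.0266, -0.4179)
  A cos θ + B sin θ = C:  0.1846·cos θ + -0.4179·sin θ = 0.1091
  √(A²+B²)=0.4568;  θ2 = -1.1549+1.3296 ≈ 0.1747
φ3=240.0° → target in arm frame (-0.0257, 0.0086)
  A cos θ + B sin θ = C:  0.2157·cos θ + -0.4179·sin θ = 0.0598
  θ3 = atan2(B,A) + arccos(C/0.4703) = 0.3491

θ₁ = 0.0872, θ₂ = 0.1747, θ₃ = 0.3491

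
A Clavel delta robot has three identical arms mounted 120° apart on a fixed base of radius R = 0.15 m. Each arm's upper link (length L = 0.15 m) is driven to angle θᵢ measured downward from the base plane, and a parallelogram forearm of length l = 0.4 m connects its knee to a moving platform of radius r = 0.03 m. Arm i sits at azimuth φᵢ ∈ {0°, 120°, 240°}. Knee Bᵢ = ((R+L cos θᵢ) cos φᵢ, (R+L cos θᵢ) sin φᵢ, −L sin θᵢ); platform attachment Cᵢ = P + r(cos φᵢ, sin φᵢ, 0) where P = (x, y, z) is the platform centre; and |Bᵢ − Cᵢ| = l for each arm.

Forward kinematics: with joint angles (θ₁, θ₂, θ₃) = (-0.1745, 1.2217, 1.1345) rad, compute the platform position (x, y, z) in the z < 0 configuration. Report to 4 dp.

(0.2005, -0.0147, -0.3680)

φ1=0.0°: virtual centre (0.2677, 0.0000, 0.0260), radius l
φ2=120.0°: virtual centre (-0.0857, 0.1484, -0.1410), radius l
arm 3 at φ=240.0°: (R−r)+L cos θ3 = 0.1834;  S3 = (-0.0917, -0.1588, -0.1359)
eliminate P² terms by subtracting sphere 1 from 2 and 3
linear system: -0.7068x+0.2967y = -0.0231−-0.3340z; -0.7188x+-0.3176y = -0.0202−-0.3240z
det = 0.4378;  x = 0.0305+-0.4619z,  y = -0.0053+0.0254z
into |P−S₁|² = l²: 1.2140z² + 0.1668z + -0.1030 = 0;  Δ = 0.5281;  z = -0.3680 or 0.2306 → z<0 root = -0.3680
x = 0.2005, y = -0.0147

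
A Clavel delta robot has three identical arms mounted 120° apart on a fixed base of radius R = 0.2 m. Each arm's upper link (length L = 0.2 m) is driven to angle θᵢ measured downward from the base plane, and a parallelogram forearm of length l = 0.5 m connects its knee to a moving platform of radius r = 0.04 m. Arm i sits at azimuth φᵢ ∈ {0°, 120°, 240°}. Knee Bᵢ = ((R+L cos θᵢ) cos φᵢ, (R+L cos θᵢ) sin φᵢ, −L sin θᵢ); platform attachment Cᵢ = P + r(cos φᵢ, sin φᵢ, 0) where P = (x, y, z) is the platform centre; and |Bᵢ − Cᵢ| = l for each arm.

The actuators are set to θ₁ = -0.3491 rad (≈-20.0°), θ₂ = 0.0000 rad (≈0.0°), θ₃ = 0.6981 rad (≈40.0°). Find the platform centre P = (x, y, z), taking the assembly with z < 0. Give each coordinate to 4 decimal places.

(0.0983, 0.0949, -0.3543)

S1 = (0.3479·cos0.0°, 0.3479·sin0.0°, 0.0684) = (0.3479, 0.0000, 0.0684)
arm 2 at φ=120.0°: e+L cos θ2 = 0.3600;  S2 = (-0.1800, 0.3118, 0.0000)
S3 = (0.3132·cos240.0°, 0.3132·sin240.0°, -0.1286) = (-0.1566, -0.2713, -0.1286)
|S₂|²−|S₁|² = 0.0039;  |S₃|²−|S₁|² = -0.0111
linear system: -1.0559x+0.6235y = 0.0039−-0.1368z; -1.0091x+-0.5425y = -0.0111−-0.3939z
Cramer: x(z) = 0.0040-0.2661z;  y(z) = 0.0130-0.2312z
sphere 1 gives Az²+Bz+C=0 with A=1.1242, B=0.0402, C=-0.1269;  B²−4AC=0.5722;  roots -0.3543, 0.3185;  negative root z = -0.3543
x = 0.0983, y = 0.0949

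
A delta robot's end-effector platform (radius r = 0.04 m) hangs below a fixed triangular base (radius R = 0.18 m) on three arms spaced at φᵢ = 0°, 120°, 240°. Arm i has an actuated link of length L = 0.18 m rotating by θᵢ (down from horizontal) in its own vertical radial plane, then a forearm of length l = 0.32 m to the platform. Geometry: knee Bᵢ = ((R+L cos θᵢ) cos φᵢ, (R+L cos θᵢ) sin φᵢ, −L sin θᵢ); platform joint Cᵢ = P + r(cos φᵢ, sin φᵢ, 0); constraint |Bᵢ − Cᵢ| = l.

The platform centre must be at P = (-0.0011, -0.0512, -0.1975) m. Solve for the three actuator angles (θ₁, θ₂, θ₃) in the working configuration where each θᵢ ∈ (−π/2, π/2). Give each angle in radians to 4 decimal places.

θ₁ = 0.5233, θ₂ = 0.7854, θ₃ = 0.1750

arm 1 (φ=0.0°): x'=-0.0011, y'=-0.0512
  A=0.1411, B=-0.1975, C=(l²−L²−A²−y'²−z²)/(2L)=0.0235
  √(A²+B²)=0.2427;  θ1 = -0.9505+1.4738 ≈ 0.5233
arm 2 (φ=120.0°): x'=-0.0438, y'=0.0266
  e−x'=0.1838;  (l²−L²−(e−x')²−y'²−z²)/2L = -0.0097
  √(A²+B²)=0.2698;  θ2 = -0.8213+1.6067 ≈ 0.7854
φ3=240.0° → target in arm frame (0.0449, 0.0246)
  A cos θ + B sin θ = C:  0.0951·cos θ + -0.1975·sin θ = 0.0593
  √(A²+B²)=0.2192;  θ3 = -1.1220+1.2970 ≈ 0.1750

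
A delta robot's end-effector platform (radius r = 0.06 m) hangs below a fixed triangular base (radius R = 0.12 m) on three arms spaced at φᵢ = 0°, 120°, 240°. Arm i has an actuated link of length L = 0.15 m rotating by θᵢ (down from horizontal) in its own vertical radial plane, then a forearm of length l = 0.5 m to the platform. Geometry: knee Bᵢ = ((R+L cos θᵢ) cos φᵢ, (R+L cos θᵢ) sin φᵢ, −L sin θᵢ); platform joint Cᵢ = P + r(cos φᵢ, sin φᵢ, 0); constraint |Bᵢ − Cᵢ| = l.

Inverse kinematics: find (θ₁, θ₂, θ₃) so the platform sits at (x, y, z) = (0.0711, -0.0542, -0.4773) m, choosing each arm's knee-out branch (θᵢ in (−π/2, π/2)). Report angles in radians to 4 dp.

θ₁ = 0.0003, θ₂ = 0.4366, θ₃ = 0.1748

arm 1 (φ=0.0°): x'=0.0711, y'=-0.0542
  e−x'=-0.0111;  (l²−L²−(e−x')²−y'²−z²)/2L = -0.0113
  γ=atan2(-0.4773,-0.0111)=-1.5940;  ψ=arccos(-0.0236)=1.5944;  θ1=γ+ψ≈0.0003
arm 2 (φ=120.0°): x'=-0.0825, y'=-0.0345
  A cos θ + B sin θ = C:  0.1425·cos θ + -0.4773·sin θ = -0.0727
  θ2 = atan2(B,A) + arccos(C/0.4981) = 0.4366
φ3=240.0° → target in arm frame (0.0114, 0.0887)
  A cos θ + B sin θ = C:  0.0486·cos θ + -0.4773·sin θ = -0.0351
  √(A²+B²)=0.4798;  θ3 = -1.4693+1.6441 ≈ 0.1748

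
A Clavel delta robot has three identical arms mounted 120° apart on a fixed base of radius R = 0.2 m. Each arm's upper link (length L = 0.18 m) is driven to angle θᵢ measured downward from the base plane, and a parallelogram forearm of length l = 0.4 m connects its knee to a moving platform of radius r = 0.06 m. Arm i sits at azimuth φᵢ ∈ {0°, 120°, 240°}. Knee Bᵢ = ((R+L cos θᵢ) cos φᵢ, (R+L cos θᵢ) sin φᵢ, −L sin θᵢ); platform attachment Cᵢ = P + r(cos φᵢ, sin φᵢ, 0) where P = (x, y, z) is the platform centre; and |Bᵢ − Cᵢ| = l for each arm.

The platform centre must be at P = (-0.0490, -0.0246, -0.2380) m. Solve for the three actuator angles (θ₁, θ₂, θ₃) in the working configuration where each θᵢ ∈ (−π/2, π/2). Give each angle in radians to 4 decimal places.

φ1=0.0° → target in arm frame (-0.0490, -0.0246)
  e−x'=0.1890;  (l²−L²−(e−x')²−y'²−z²)/2L = 0.0962
  θ1 = atan2(B,A) + arccos(C/0.3039) = 0.3491
φ2=120.0° → target in arm frame (0.0032, 0.0547)
  A=0.1368, B=-0.2380, C=(l²−L²−A²−y'²−z²)/(2L)=0.1368
  θ2 = atan2(B,A) + arccos(C/0.2745) = 0.0001
arm 3 (φ=240.0°): x'=0.0458, y'=-0.0301
  A=0.0942, B=-0.2380, C=(l²−L²−A²−y'²−z²)/(2L)=0.1699
  θ3 = atan2(B,A) + arccos(C/0.2560) = -0.3491

θ₁ = 0.3491, θ₂ = 0.0001, θ₃ = -0.3491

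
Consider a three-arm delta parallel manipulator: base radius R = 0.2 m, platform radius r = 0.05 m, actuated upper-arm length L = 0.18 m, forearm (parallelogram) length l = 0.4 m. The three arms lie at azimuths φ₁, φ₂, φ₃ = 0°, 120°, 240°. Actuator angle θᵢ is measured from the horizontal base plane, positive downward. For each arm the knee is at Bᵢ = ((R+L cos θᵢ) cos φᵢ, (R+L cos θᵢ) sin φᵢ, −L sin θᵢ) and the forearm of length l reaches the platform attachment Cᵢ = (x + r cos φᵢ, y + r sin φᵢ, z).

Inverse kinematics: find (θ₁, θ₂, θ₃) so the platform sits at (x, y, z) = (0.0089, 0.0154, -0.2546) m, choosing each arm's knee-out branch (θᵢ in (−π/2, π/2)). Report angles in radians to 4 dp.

θ₁ = 0.0871, θ₂ = 0.0872, θ₃ = 0.2618

arm 1 (φ=0.0°): x'=0.0089, y'=0.0154
  A cos θ + B sin θ = C:  0.1411·cos θ + -0.2546·sin θ = 0.1184
  √(A²+B²)=0.2911;  θ1 = -1.0647+1.1518 ≈ 0.0871
rotate P by −φ2: (0.0089, -0.0154, -0.2546)
  A=0.1411, B=-0.2546, C=(l²−L²−A²−y'²−z²)/(2L)=0.1184
  √(A²+B²)=0.2911;  θ2 = -1.0647+1.1519 ≈ 0.0872
rotate P by −φ3: (-0.0178, 0.0000, -0.2546)
  A=0.1678, B=-0.2546, C=(l²−L²−A²−y'²−z²)/(2L)=0.0962
  √(A²+B²)=0.3049;  θ3 = -0.9881+1.2499 ≈ 0.2618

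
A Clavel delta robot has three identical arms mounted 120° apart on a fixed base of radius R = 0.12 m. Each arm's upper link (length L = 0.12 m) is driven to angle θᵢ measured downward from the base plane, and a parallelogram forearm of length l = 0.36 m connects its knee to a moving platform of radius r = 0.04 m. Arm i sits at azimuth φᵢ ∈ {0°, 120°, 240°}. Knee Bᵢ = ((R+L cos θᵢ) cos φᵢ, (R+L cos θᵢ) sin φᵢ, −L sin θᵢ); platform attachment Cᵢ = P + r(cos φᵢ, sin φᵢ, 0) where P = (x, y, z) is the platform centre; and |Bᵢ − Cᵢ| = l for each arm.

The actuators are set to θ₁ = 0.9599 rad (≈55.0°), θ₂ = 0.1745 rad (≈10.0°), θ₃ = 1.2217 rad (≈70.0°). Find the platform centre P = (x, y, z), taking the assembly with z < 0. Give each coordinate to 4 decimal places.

arm 1 at φ=0.0°: (R−r)+L cos θ1 = 0.1488;  centre 1 = (0.1488, 0.0000, -0.0983)
φ2=120.0°: virtual centre (-0.0991, 0.1716, -0.0208), radius l
centre 3 = (0.1210·cos240.0°, 0.1210·sin240.0°, -0.1128) = (-0.0605, -0.1048, -0.1128)
|centre ₂|²−|centre ₁|² = 0.0079;  |centre ₃|²−|centre ₁|² = -0.0044
[-0.4958 0.3433 0.1549]·P = 0.0079;  [-0.4187 -0.2097 -0.0289]·P = -0.0044
Cramer: x(z) = -0.0005+0.0910z;  y(z) = 0.0222-0.3198z
sphere 1 gives Az²+Bz+C=0 with A=1.1106, B=0.1552, C=-0.0971;  B²−4AC=0.4556;  roots -0.3737, 0.2340;  negative root z = -0.3737
x = -0.0345, y = 0.1418

(-0.0345, 0.1418, -0.3737)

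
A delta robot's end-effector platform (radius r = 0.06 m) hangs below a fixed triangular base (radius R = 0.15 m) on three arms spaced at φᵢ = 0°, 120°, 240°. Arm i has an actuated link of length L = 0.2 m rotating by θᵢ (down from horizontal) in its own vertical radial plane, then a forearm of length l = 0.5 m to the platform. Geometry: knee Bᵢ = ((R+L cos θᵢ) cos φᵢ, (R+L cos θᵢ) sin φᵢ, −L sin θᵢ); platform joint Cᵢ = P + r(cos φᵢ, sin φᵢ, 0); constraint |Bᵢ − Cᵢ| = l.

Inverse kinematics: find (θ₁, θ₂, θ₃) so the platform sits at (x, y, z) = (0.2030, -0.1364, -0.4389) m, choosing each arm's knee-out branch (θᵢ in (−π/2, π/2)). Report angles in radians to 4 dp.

rotate P by −φ1: (0.2030, -0.1364, -0.4389)
  A cos θ + B sin θ = C:  -0.1130·cos θ + -0.4389·sin θ = -0.0350
  γ=atan2(-0.4389,-0.1130)=-1.8228;  ψ=arccos(-0.0773)=1.6481;  θ1=γ+ψ≈-0.1746
φ2=120.0° → target in arm frame (-0.2196, -0.1076)
  A cos θ + B sin θ = C:  0.3096·cos θ + -0.4389·sin θ = -0.2252
  γ=atan2(-0.4389,0.3096)=-0.9564;  ψ=arccos(-0.4193)=2.0034;  θ2=γ+ψ≈1.0470
φ3=240.0° → target in arm frame (0.0166, 0.2440)
  A cos θ + B sin θ = C:  0.0734·cos θ + -0.4389·sin θ = -0.1189
  γ=atan2(-0.4389,0.0734)=-1.4052;  ψ=arccos(-0.2672)=1.8412;  θ3=γ+ψ≈0.4361

θ₁ = -0.1746, θ₂ = 1.0470, θ₃ = 0.4361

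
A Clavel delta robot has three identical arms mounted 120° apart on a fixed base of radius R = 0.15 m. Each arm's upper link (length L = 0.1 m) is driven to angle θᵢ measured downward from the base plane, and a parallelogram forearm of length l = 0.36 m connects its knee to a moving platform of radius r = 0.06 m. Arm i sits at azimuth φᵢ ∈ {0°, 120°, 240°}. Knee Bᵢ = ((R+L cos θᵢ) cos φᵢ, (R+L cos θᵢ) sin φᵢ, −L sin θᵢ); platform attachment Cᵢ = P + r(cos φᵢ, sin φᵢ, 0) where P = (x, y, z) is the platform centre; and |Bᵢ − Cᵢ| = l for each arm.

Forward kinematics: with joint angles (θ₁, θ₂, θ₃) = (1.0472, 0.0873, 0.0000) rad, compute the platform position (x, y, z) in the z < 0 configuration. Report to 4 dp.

(-0.1319, -0.0086, -0.3224)

φ1=0.0°: virtual centre (0.1400, 0.0000, -0.0866), radius l
arm 2 at φ=120.0°: (R−r)+L cos θ2 = 0.1896;  O2 = (-0.0948, 0.1642, -0.0087)
O3 = (0.1900·cos240.0°, 0.1900·sin240.0°, 0.0000) = (-0.0950, -0.1645, 0.0000)
|O₂|²−|O₁|² = 0.0089;  |O₃|²−|O₁|² = 0.0090
[-0.4696 0.3284 0.1558]·P = 0.0089;  [-0.4700 -0.3291 0.1732]·P = 0.0090
Cramer: x(z) = -0.0191+0.3501z;  y(z) = -0.0001+0.0263z
sphere 1 gives Az²+Bz+C=0 with A=1.1233, B=0.0618, C=-0.0968;  B²−4AC=0.4387;  roots -0.3224, 0.2673;  negative root z = -0.3224
x = -0.1319, y = -0.0086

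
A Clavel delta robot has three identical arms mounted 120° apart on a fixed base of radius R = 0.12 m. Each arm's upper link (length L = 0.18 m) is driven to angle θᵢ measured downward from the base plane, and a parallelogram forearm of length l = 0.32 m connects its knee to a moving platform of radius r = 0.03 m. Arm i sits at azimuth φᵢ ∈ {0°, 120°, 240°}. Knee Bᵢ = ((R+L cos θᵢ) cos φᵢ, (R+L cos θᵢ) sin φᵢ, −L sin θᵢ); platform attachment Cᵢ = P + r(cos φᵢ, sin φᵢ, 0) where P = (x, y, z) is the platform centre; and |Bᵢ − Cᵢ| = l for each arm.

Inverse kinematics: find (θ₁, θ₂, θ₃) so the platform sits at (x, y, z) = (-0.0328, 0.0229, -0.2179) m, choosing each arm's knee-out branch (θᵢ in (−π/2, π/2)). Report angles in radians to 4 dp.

φ1=0.0° → target in arm frame (-0.0328, 0.0229)
  e−x'=0.1228;  (l²−L²−(e−x')²−y'²−z²)/2L = 0.0192
  √(A²+B²)=0.2501;  θ1 = -1.0576+1.4939 ≈ 0.4363
φ2=120.0° → target in arm frame (0.0362, 0.0170)
  A=0.0538, B=-0.2179, C=(l²−L²−A²−y'²−z²)/(2L)=0.0537
  √(A²+B²)=0.2244;  θ2 = -1.3289+1.3291 ≈ 0.0002
arm 3 (φ=240.0°): x'=-0.0034, y'=-0.0399
  A=0.0934, B=-0.2179, C=(l²−L²−A²−y'²−z²)/(2L)=0.0339
  γ=atan2(-0.2179,0.0934)=-1.1657;  ψ=arccos(0.1430)=1.4273;  θ3=γ+ψ≈0.2616

θ₁ = 0.4363, θ₂ = 0.0002, θ₃ = 0.2616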